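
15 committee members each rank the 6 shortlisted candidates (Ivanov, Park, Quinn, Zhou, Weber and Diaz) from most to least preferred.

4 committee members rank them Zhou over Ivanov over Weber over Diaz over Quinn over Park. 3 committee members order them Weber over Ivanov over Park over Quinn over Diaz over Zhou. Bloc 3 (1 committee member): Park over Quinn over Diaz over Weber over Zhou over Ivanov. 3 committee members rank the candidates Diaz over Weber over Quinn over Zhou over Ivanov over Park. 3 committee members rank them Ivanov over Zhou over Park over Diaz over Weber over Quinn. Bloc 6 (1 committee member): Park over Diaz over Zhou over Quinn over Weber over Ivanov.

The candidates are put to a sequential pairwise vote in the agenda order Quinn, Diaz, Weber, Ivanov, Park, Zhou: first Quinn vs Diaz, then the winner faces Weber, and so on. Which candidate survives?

Round 1: Quinn vs Diaz — 4–11, Diaz advances.
Round 2: Diaz vs Weber — 8–7, Diaz advances.
Round 3: Diaz vs Ivanov — 5–10, Ivanov advances.
Round 4: Ivanov vs Park — 13–2, Ivanov advances.
Round 5: Ivanov vs Zhou — 6–9, Zhou advances.
Zhou survives the agenda.

Zhou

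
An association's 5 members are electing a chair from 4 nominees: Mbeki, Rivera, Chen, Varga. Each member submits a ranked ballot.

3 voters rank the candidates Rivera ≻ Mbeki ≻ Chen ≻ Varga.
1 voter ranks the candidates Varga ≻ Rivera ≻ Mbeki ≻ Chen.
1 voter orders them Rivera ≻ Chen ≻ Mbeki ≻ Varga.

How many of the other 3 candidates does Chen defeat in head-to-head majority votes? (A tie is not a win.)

Chen against each rival (5 voters):
Chen vs Mbeki: Mbeki wins 4–1.
Chen vs Rivera: 0 to 5, Rivera.
Chen vs Varga: 4 to 1, Chen.
Chen beats Varga; loses to Mbeki, Rivera — 1 pairwise win.

1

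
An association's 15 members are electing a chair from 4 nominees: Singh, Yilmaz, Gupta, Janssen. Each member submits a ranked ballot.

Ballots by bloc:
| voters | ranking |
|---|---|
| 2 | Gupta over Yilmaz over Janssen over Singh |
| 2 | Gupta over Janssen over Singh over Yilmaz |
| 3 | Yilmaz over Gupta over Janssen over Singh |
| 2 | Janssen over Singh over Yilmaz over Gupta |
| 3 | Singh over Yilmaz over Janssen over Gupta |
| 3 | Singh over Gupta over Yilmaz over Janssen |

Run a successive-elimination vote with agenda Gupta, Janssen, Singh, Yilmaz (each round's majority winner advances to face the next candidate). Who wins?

Singh

Round 1: Gupta vs Janssen — 10–5, Gupta advances.
Round 2: Gupta vs Singh — 7–8, Singh advances.
Round 3: Singh vs Yilmaz — 10–5, Singh advances.
The agenda winner is Singh.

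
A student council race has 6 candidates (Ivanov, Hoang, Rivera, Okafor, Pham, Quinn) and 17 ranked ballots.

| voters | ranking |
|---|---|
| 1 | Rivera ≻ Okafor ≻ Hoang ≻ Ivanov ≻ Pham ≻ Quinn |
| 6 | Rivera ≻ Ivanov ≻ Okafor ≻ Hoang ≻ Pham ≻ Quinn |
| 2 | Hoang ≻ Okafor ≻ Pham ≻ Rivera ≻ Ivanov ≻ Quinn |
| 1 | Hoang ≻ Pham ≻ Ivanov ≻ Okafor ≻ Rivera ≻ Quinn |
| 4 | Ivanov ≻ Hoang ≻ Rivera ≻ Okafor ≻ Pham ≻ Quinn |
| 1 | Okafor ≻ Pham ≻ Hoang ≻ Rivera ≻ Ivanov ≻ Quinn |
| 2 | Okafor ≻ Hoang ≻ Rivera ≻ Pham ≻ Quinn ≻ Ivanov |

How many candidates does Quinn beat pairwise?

Quinn against each rival (17 voters):
Quinn vs Ivanov: Ivanov, 15–2.
Quinn vs Hoang: 0 to 17, Hoang.
Quinn vs Rivera: Rivera wins 17–0.
Quinn vs Okafor: Okafor wins 17–0.
Quinn vs Pham: Quinn preferred on 0 ballots; Pham wins 17–0.
Quinn beats no one; loses to Ivanov, Hoang, Rivera, Okafor, Pham — 0 pairwise wins.

0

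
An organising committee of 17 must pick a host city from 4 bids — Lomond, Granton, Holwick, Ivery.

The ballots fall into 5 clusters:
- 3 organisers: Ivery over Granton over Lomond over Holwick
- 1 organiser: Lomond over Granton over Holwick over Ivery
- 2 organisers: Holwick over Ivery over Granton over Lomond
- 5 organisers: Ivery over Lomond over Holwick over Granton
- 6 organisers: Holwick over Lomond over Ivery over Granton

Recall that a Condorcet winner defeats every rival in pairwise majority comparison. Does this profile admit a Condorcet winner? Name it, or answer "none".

none

Pairwise majorities:
Lomond vs Granton: Lomond wins 12–5.
Lomond–Holwick: Lomond 9–8.
Lomond–Ivery: Ivery 10–7.
Granton–Holwick: Holwick 13–4.
Granton–Ivery: Ivery 16–1.
Holwick vs Ivery: Holwick wins 9–8.
No city is unbeaten: Lomond loses to Ivery; Granton loses to Lomond; Holwick loses to Lomond; Ivery loses to Holwick. In particular Lomond > Holwick > Ivery > Lomond is a majority cycle — no Condorcet winner exists.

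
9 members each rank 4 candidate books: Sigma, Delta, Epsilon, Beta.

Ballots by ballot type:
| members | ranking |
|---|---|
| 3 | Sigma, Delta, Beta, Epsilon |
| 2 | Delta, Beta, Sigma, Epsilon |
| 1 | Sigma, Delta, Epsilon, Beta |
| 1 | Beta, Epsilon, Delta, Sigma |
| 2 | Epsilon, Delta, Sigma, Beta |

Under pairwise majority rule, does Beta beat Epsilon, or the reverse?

Ballots ranking Beta above Epsilon: 3 + 2 + 1 = 6.
Ballots ranking Epsilon above Beta: 9 − 6 = 3.
Beta wins the head-to-head 6–3.

Beta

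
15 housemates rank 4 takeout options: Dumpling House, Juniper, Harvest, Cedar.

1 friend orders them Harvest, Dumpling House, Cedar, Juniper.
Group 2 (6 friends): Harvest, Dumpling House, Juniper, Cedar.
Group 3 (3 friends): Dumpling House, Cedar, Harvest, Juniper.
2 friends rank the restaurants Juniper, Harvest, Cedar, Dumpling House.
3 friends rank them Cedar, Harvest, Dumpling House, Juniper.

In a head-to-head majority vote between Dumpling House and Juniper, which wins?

Dumpling House

Ballots ranking Dumpling House above Juniper: 1 + 6 + 3 + 3 = 13.
Ballots ranking Juniper above Dumpling House: 15 − 13 = 2.
Dumpling House wins the head-to-head 13–2.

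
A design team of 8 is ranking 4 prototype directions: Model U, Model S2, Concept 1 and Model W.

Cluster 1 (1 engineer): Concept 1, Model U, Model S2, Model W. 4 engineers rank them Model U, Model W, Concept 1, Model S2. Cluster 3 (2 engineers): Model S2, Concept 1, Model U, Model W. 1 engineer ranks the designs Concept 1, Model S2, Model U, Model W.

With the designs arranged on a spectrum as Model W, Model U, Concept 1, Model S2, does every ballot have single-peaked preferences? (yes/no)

Axis positions: Model W=1, Model U=2, Concept 1=3, Model S2=4.
Cluster 1 (peak Concept 1 at position 3): ranking walks positions 3-2-4-1, expanding outward from the peak — single-peaked.
Cluster 2 (peak Model U at position 2): ranking walks positions 2-1-3-4, expanding outward from the peak — single-peaked.
Cluster 3 (peak Model S2 at position 4): ranking walks positions 4-3-2-1, expanding outward from the peak — single-peaked.
Cluster 4 (peak Concept 1 at position 3): ranking walks positions 3-4-2-1, expanding outward from the peak — single-peaked.
Every ranking is single-peaked on this axis.

yes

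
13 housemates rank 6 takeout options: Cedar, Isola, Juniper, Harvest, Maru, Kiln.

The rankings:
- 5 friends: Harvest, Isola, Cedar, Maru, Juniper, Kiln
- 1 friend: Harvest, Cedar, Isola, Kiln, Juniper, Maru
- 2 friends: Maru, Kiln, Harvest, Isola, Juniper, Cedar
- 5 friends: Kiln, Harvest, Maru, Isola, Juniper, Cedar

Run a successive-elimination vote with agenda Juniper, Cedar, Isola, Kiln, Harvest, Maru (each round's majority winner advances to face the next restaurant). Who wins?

Round 1: Juniper vs Cedar — 7–6, Juniper advances.
Round 2: Juniper vs Isola — 0–13, Isola advances.
Round 3: Isola vs Kiln — 6–7, Kiln advances.
Round 4: Kiln vs Harvest — 7–6, Kiln advances.
Round 5: Kiln vs Maru — 6–7, Maru advances.
The agenda winner is Maru.

Maru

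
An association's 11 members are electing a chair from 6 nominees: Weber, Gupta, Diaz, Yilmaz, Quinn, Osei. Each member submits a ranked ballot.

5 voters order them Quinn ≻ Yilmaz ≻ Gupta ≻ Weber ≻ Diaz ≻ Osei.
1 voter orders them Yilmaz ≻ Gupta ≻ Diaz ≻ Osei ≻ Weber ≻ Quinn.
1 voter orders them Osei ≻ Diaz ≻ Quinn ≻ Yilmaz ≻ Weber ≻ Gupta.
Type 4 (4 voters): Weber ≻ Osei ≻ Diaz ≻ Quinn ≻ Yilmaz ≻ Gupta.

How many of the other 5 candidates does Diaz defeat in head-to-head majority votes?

2

Diaz against each rival (11 voters):
Diaz vs Weber: 2 to 9, Weber.
Diaz vs Gupta: 5 to 6, Gupta.
Diaz vs Yilmaz: Yilmaz wins 6–5.
Diaz vs Quinn: 1+1+4 = 6 for Diaz, 5 for Quinn — Diaz by 6–5.
Diaz vs Osei: Diaz preferred on 5+1 = 6 ballots; Diaz wins 6–5.
Diaz beats Quinn, Osei; loses to Weber, Gupta, Yilmaz — 2 pairwise wins.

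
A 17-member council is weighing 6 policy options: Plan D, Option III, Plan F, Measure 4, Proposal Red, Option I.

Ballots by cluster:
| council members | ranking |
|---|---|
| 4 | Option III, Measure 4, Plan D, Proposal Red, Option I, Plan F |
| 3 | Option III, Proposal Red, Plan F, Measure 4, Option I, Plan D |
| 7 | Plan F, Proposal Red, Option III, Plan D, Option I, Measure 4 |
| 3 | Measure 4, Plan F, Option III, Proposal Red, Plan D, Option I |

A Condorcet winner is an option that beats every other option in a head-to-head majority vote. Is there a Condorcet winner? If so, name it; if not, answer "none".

Plan F

Check each pair by majority over 17 ballots:
Plan D vs Option III: Plan D preferred on 0 ballots; Option III wins 17–0.
Plan D vs Plan F: 4 to 13, Plan F.
Plan D vs Measure 4: 7 to 10, Measure 4.
Plan D vs Proposal Red: Plan D preferred on 4 ballots; Proposal Red wins 13–4.
Plan D vs Option I: 14 to 3, Plan D.
Option III vs Plan F: 4+3 = 7 for Option III, 10 for Plan F — Plan F by 10–7.
Option III vs Measure 4: 4+3+7 = 14 for Option III, 3 for Measure 4 — Option III by 14–3.
Option III vs Proposal Red: Option III is ranked higher on 4+3+3 = 10 ballots, Proposal Red on 7. Option III wins 10–7.
Option III vs Option I: Option III preferred on 4+3+7+3 = 17 ballots; Option III wins 17–0.
Plan F vs Measure 4: Plan F is ranked higher on 3+7 = 10 ballots, Measure 4 on 7. Plan F wins 10–7.
Plan F vs Proposal Red: Plan F preferred on 7+3 = 10 ballots; Plan F wins 10–7.
Plan F vs Option I: Plan F preferred on 3+7+3 = 13 ballots; Plan F wins 13–4.
Measure 4 vs Proposal Red: Measure 4 preferred on 4+3 = 7 ballots; Proposal Red wins 10–7.
Measure 4 vs Option I: 4+3+3 = 10 for Measure 4, 7 for Option I — Measure 4 by 10–7.
Proposal Red vs Option I: 17 to 0, Proposal Red.
Plan F wins every pairwise contest, so Plan F is the Condorcet winner.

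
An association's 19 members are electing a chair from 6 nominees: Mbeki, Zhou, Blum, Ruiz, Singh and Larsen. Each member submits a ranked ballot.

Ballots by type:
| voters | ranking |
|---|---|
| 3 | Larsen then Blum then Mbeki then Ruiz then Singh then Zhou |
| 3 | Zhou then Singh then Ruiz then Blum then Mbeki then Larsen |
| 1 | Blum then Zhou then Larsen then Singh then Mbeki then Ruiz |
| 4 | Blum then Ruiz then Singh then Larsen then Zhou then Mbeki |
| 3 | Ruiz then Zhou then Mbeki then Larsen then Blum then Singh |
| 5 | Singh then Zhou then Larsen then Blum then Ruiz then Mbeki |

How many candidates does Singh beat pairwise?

3

Singh against each rival (19 voters):
Singh vs Mbeki: Singh is ranked higher on 3+1+4+5 = 13 ballots, Mbeki on 6. Singh wins 13–6.
Singh–Zhou: Singh 12–7.
Singh vs Blum: Singh preferred on 3+5 = 8 ballots; Blum wins 11–8.
Singh vs Ruiz: Ruiz, 10–9.
Singh–Larsen: Singh 12–7.
Singh beats Mbeki, Zhou, Larsen; loses to Blum, Ruiz — 3 pairwise wins.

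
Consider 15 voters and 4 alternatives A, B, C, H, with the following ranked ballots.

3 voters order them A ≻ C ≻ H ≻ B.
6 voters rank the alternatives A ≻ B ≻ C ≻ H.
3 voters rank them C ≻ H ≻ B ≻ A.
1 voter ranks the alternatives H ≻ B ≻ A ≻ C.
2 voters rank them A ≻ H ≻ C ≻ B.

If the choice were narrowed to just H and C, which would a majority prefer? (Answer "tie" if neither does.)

C

Ballots ranking H above C: 1 + 2 = 3.
Ballots ranking C above H: 15 − 3 = 12.
C wins the head-to-head 12–3.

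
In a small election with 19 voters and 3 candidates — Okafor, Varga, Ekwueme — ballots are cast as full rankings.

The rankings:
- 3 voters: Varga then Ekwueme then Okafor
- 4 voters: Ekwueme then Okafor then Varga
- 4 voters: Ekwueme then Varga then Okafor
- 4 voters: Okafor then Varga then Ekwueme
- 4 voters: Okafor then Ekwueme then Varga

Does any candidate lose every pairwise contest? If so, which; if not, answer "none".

Varga

Head-to-head results (19 voters):
Okafor–Varga: Okafor 12–7.
Okafor vs Ekwueme: Ekwueme, 11–8.
Varga vs Ekwueme: Varga preferred on 3+4 = 7 ballots; Ekwueme wins 12–7.
Only Varga has no wins; Varga is the Condorcet loser.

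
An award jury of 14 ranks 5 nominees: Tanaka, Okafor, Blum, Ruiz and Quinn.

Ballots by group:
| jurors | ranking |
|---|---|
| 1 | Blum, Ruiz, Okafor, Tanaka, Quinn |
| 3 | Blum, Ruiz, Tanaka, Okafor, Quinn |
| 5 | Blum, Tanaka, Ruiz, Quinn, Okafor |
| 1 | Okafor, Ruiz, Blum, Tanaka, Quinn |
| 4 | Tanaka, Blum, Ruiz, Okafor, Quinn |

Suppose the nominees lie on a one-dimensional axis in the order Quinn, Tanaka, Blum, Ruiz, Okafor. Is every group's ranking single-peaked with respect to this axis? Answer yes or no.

yes

Axis positions: Quinn=1, Tanaka=2, Blum=3, Ruiz=4, Okafor=5.
Group 1 (peak Blum at position 3): ranking walks positions 3-4-5-2-1, expanding outward from the peak — single-peaked.
Group 2 (peak Blum at position 3): ranking walks positions 3-4-2-5-1, expanding outward from the peak — single-peaked.
Group 3 (peak Blum at position 3): ranking walks positions 3-2-4-1-5, expanding outward from the peak — single-peaked.
Group 4 (peak Okafor at position 5): ranking walks positions 5-4-3-2-1, expanding outward from the peak — single-peaked.
Group 5 (peak Tanaka at position 2): ranking walks positions 2-3-4-5-1, expanding outward from the peak — single-peaked.
Every ranking is single-peaked on this axis.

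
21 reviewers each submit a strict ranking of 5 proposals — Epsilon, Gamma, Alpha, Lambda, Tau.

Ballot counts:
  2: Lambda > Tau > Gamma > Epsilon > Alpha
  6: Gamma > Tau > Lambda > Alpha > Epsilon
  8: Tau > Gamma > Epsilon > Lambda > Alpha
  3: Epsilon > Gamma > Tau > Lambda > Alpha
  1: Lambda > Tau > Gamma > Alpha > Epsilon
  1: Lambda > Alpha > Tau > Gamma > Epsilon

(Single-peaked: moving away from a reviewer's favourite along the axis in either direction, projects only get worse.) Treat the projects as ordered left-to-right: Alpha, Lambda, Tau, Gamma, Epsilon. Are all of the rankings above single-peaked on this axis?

yes

Axis positions: Alpha=1, Lambda=2, Tau=3, Gamma=4, Epsilon=5.
Group 1 (peak Lambda at position 2): ranking walks positions 2-3-4-5-1, expanding outward from the peak — single-peaked.
Group 2 (peak Gamma at position 4): ranking walks positions 4-3-2-1-5, expanding outward from the peak — single-peaked.
Group 3 (peak Tau at position 3): ranking walks positions 3-4-5-2-1, expanding outward from the peak — single-peaked.
Group 4 (peak Epsilon at position 5): ranking walks positions 5-4-3-2-1, expanding outward from the peak — single-peaked.
Group 5 (peak Lambda at position 2): ranking walks positions 2-3-4-1-5, expanding outward from the peak — single-peaked.
Group 6 (peak Lambda at position 2): ranking walks positions 2-1-3-4-5, expanding outward from the peak — single-peaked.
Every ranking is single-peaked on this axis.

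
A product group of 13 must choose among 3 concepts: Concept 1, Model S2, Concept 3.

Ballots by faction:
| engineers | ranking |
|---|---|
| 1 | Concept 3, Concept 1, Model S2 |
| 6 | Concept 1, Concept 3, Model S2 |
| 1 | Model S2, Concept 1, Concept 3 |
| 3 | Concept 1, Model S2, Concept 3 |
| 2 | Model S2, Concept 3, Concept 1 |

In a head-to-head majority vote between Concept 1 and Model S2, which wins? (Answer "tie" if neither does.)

Concept 1

Ballots ranking Concept 1 above Model S2: 1 + 6 + 3 = 10.
Ballots ranking Model S2 above Concept 1: 13 − 10 = 3.
Concept 1 wins the head-to-head 10–3.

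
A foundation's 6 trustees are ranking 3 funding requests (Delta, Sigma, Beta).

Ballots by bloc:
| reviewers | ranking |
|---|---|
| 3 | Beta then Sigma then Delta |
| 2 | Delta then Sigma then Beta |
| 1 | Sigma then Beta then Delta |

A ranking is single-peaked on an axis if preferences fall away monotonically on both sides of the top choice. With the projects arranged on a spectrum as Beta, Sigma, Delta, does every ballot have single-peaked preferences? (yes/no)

Axis positions: Beta=1, Sigma=2, Delta=3.
Bloc 1 (peak Beta at position 1): ranking walks positions 1-2-3, expanding outward from the peak — single-peaked.
Bloc 2 (peak Delta at position 3): ranking walks positions 3-2-1, expanding outward from the peak — single-peaked.
Bloc 3 (peak Sigma at position 2): ranking walks positions 2-1-3, expanding outward from the peak — single-peaked.
Every ranking is single-peaked on this axis.

yes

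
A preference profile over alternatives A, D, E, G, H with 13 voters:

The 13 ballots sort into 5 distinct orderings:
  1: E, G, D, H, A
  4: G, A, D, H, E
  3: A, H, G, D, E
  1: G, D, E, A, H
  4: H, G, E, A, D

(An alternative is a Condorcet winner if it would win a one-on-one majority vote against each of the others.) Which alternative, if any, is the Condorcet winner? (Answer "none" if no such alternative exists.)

none

Head-to-head results (13 voters):
A vs D: A wins 11–2.
A–E: A 7–6.
A–G: G 10–3.
A vs H: A, 8–5.
D–E: D 8–5.
D vs G: G, 13–0.
D–H: H 7–6.
E vs G: G wins 12–1.
E vs H: H wins 11–2.
G–H: H 7–6.
Every alternative loses at least once (A loses to G; D loses to A; E loses to A; G loses to H; H loses to A). The majority relation contains the cycle A → H → G → A, so there is no Condorcet winner.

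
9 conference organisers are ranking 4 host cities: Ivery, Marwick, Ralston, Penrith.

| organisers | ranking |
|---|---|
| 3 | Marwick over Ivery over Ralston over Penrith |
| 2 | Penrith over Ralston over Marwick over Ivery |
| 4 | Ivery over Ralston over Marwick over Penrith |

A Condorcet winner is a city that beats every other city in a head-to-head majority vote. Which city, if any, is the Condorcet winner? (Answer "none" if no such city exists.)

none

Head-to-head results (9 organisers):
Ivery vs Marwick: Ivery is ranked higher on 4 ballots, Marwick on 5. Marwick wins 5–4.
Ivery–Ralston: Ivery 7–2.
Ivery vs Penrith: 3+4 = 7 for Ivery, 2 for Penrith — Ivery by 7–2.
Marwick–Ralston: Ralston 6–3.
Marwick vs Penrith: 7 to 2, Marwick.
Ralston vs Penrith: 7 to 2, Ralston.
Each city drops at least one matchup (Ivery loses to Marwick; Marwick loses to Ralston; Ralston loses to Ivery; Penrith loses to Ivery); the cycle Ivery beats Ralston beats Marwick beats Ivery rules out a Condorcet winner.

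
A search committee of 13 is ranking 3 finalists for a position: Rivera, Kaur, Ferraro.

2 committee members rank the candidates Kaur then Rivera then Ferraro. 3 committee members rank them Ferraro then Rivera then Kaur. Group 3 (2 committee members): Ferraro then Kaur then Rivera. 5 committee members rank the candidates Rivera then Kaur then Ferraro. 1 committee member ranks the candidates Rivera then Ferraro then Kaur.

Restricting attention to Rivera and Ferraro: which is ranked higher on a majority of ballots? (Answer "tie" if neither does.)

Rivera

Ballots ranking Rivera above Ferraro: 2 + 5 + 1 = 8.
Ballots ranking Ferraro above Rivera: 13 − 8 = 5.
Rivera wins the head-to-head 8–5.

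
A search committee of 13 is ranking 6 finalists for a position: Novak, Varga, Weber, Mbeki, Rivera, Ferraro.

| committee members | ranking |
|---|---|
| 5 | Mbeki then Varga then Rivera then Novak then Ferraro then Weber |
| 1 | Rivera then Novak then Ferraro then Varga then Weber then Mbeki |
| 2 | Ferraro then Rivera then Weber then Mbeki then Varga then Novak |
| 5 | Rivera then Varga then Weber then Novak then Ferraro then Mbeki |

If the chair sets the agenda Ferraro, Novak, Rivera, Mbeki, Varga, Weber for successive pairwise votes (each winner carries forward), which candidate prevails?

Rivera

Round 1: Ferraro vs Novak — 2–11, Novak advances.
Round 2: Novak vs Rivera — 0–13, Rivera advances.
Round 3: Rivera vs Mbeki — 8–5, Rivera advances.
Round 4: Rivera vs Varga — 8–5, Rivera advances.
Round 5: Rivera vs Weber — 13–0, Rivera advances.
Rivera survives the agenda.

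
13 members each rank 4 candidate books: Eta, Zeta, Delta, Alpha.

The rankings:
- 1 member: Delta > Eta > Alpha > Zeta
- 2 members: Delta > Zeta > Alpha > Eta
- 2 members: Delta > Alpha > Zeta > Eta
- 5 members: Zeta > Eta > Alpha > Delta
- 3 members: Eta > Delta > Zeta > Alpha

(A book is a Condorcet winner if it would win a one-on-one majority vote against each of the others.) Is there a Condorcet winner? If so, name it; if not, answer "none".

Head-to-head results (13 members):
Eta vs Zeta: Zeta wins 9–4.
Eta–Delta: Eta 8–5.
Eta vs Alpha: Eta wins 9–4.
Zeta vs Delta: Delta, 8–5.
Zeta vs Alpha: Zeta wins 10–3.
Delta vs Alpha: Delta, 8–5.
Each book drops at least one matchup (Eta loses to Zeta; Zeta loses to Delta; Delta loses to Eta; Alpha loses to Eta); the cycle Eta beats Delta beats Zeta beats Eta rules out a Condorcet winner.

none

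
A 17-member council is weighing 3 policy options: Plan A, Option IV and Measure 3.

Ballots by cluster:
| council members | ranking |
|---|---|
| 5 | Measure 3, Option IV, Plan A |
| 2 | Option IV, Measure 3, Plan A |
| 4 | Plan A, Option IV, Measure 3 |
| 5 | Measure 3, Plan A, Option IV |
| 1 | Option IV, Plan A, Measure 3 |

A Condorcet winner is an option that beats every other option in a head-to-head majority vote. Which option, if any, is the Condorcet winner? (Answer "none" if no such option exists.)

Pairwise majorities:
Plan A vs Option IV: 4+5 = 9 for Plan A, 8 for Option IV — Plan A by 9–8.
Plan A vs Measure 3: Measure 3, 12–5.
Option IV vs Measure 3: Measure 3 wins 10–7.
Only Measure 3 has no losses; Measure 3 is the Condorcet winner.

Measure 3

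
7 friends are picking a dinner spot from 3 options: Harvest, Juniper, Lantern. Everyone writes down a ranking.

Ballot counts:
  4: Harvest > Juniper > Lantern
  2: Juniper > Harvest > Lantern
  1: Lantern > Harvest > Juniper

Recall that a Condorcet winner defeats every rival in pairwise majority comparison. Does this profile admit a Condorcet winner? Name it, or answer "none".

Pairwise majorities:
Harvest vs Juniper: 4+1 = 5 for Harvest, 2 for Juniper — Harvest by 5–2.
Harvest vs Lantern: 6 to 1, Harvest.
Juniper vs Lantern: 4+2 = 6 for Juniper, 1 for Lantern — Juniper by 6–1.
Only Harvest has no losses; Harvest is the Condorcet winner.

Harvest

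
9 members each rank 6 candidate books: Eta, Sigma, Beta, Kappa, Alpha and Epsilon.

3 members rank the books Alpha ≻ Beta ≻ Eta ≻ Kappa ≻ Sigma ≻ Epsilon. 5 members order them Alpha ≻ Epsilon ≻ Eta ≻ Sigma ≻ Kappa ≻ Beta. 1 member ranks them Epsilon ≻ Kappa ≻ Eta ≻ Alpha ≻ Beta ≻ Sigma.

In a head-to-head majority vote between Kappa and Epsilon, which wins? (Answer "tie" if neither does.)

Epsilon

Ballots ranking Kappa above Epsilon: 3.
Ballots ranking Epsilon above Kappa: 9 − 3 = 6.
Epsilon wins the head-to-head 6–3.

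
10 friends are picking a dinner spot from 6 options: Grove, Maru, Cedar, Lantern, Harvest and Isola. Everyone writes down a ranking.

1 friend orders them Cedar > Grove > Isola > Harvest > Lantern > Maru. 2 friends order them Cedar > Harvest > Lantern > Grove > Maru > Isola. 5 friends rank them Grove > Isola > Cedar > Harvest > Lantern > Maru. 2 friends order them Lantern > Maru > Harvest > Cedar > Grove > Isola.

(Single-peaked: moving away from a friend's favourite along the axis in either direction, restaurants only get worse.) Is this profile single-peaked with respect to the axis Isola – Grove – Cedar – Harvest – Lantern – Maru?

Axis positions: Isola=1, Grove=2, Cedar=3, Harvest=4, Lantern=5, Maru=6.
Ballot type 1 (peak Cedar at position 3): ranking walks positions 3-2-1-4-5-6, expanding outward from the peak — single-peaked.
Ballot type 2 (peak Cedar at position 3): ranking walks positions 3-4-5-2-6-1, expanding outward from the peak — single-peaked.
Ballot type 3 (peak Grove at position 2): ranking walks positions 2-1-3-4-5-6, expanding outward from the peak — single-peaked.
Ballot type 4 (peak Lantern at position 5): ranking walks positions 5-6-4-3-2-1, expanding outward from the peak — single-peaked.
Every ranking is single-peaked on this axis.

yes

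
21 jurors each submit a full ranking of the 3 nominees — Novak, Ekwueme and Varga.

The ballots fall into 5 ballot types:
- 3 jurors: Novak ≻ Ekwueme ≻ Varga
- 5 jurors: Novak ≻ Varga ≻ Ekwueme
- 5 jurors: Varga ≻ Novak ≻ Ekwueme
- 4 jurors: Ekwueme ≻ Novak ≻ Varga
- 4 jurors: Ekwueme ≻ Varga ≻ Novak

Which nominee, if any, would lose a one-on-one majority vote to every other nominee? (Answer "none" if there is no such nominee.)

Head-to-head results (21 jurors):
Novak vs Ekwueme: Novak, 13–8.
Novak–Varga: Novak 12–9.
Ekwueme vs Varga: 3+4+4 = 11 for Ekwueme, 10 for Varga — Ekwueme by 11–10.
Only Varga has no wins; Varga is the Condorcet loser.

Varga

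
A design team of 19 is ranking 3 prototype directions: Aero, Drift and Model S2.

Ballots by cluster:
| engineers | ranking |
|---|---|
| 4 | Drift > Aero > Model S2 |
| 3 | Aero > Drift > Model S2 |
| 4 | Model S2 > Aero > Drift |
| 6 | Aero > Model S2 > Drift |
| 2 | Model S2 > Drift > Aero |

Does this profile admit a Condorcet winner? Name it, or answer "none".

Check each pair by majority over 19 ballots:
Aero vs Drift: Aero, 13–6.
Aero–Model S2: Aero 13–6.
Drift vs Model S2: Model S2 wins 12–7.
Aero wins every pairwise contest, so Aero is the Condorcet winner.

Aero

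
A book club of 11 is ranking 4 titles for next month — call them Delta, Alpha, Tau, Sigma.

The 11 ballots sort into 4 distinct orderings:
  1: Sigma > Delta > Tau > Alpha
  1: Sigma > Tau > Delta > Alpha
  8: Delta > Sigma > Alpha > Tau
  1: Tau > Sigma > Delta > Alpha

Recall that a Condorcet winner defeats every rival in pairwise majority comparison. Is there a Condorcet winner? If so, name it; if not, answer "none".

Check each pair by majority over 11 ballots:
Delta vs Alpha: Delta wins 11–0.
Delta vs Tau: Delta wins 9–2.
Delta–Sigma: Delta 8–3.
Alpha vs Tau: Alpha wins 8–3.
Alpha–Sigma: Sigma 11–0.
Tau–Sigma: Sigma 10–1.
Delta wins every pairwise contest, so Delta is the Condorcet winner.

Delta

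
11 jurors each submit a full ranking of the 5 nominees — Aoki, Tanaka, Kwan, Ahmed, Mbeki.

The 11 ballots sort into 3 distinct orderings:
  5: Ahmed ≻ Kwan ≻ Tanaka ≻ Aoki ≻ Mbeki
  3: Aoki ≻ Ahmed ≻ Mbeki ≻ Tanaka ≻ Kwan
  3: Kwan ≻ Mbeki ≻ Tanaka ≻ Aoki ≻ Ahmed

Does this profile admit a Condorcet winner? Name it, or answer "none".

none

Head-to-head results (11 jurors):
Aoki vs Tanaka: 3 to 8, Tanaka.
Aoki vs Kwan: Aoki is ranked higher on 3 ballots, Kwan on 8. Kwan wins 8–3.
Aoki vs Ahmed: 6 to 5, Aoki.
Aoki vs Mbeki: Aoki preferred on 5+3 = 8 ballots; Aoki wins 8–3.
Tanaka vs Kwan: Tanaka is ranked higher on 3 ballots, Kwan on 8. Kwan wins 8–3.
Tanaka vs Ahmed: Tanaka preferred on 3 ballots; Ahmed wins 8–3.
Tanaka vs Mbeki: Tanaka preferred on 5 ballots; Mbeki wins 6–5.
Kwan vs Ahmed: Kwan is ranked higher on 3 ballots, Ahmed on 8. Ahmed wins 8–3.
Kwan vs Mbeki: 8 to 3, Kwan.
Ahmed vs Mbeki: 5+3 = 8 for Ahmed, 3 for Mbeki — Ahmed by 8–3.
Each nominee drops at least one matchup (Aoki loses to Tanaka; Tanaka loses to Kwan; Kwan loses to Ahmed; Ahmed loses to Aoki; Mbeki loses to Aoki); the cycle Aoki → Ahmed → Tanaka → Aoki rules out a Condorcet winner.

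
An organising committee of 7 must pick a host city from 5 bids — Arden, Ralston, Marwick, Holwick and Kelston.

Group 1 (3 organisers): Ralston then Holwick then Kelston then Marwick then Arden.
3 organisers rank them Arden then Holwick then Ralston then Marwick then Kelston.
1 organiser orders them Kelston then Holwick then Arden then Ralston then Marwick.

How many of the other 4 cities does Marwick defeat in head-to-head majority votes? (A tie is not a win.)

0

Marwick against each rival (7 organisers):
Marwick–Arden: Arden 4–3.
Marwick vs Ralston: Ralston, 7–0.
Marwick–Holwick: Holwick 7–0.
Marwick vs Kelston: Kelston, 4–3.
Marwick beats no one; loses to Arden, Ralston, Holwick, Kelston — 0 pairwise wins.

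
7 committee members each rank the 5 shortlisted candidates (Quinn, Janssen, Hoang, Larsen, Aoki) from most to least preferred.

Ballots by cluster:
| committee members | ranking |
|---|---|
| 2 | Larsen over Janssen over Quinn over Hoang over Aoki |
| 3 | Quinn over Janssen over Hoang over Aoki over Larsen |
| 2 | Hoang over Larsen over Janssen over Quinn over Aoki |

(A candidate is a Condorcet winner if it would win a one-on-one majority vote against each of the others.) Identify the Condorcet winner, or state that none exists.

Head-to-head results (7 committee members):
Quinn vs Janssen: 3 for Quinn, 4 for Janssen — Janssen by 4–3.
Quinn vs Hoang: Quinn preferred on 2+3 = 5 ballots; Quinn wins 5–2.
Quinn vs Larsen: Quinn is ranked higher on 3 ballots, Larsen on 4. Larsen wins 4–3.
Quinn vs Aoki: Quinn preferred on 2+3+2 = 7 ballots; Quinn wins 7–0.
Janssen vs Hoang: 2+3 = 5 for Janssen, 2 for Hoang — Janssen by 5–2.
Janssen vs Larsen: Janssen is ranked higher on 3 ballots, Larsen on 4. Larsen wins 4–3.
Janssen vs Aoki: 2+3+2 = 7 for Janssen, 0 for Aoki — Janssen by 7–0.
Hoang vs Larsen: Hoang preferred on 3+2 = 5 ballots; Hoang wins 5–2.
Hoang vs Aoki: Hoang preferred on 2+3+2 = 7 ballots; Hoang wins 7–0.
Larsen vs Aoki: 4 to 3, Larsen.
Each candidate drops at least one matchup (Quinn loses to Janssen; Janssen loses to Larsen; Hoang loses to Quinn; Larsen loses to Hoang; Aoki loses to Quinn); the cycle Quinn beats Hoang beats Larsen beats Quinn rules out a Condorcet winner.

none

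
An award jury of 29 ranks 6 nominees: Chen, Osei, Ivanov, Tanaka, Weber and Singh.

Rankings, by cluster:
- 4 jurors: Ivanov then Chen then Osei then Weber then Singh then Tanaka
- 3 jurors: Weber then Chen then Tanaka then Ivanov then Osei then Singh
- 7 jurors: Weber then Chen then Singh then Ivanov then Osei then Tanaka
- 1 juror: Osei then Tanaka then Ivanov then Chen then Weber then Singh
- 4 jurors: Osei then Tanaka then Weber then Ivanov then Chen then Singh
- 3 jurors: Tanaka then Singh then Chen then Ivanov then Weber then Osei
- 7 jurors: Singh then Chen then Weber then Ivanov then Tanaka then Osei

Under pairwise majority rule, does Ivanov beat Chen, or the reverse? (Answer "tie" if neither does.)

Ballots ranking Ivanov above Chen: 4 + 1 + 4 = 9.
Ballots ranking Chen above Ivanov: 29 − 9 = 20.
Chen wins the head-to-head 20–9.

Chen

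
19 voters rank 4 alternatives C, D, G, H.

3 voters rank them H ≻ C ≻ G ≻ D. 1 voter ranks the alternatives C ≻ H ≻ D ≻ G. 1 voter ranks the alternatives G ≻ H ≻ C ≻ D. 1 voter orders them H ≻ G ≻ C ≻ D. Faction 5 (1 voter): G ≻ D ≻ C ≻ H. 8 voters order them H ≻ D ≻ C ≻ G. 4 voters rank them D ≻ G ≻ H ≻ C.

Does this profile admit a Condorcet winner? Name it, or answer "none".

H

Check each pair by majority over 19 ballots:
C vs D: 3+1+1+1 = 6 for C, 13 for D — D by 13–6.
C vs G: C preferred on 3+1+8 = 12 ballots; C wins 12–7.
C vs H: H wins 17–2.
D vs G: D preferred on 1+8+4 = 13 ballots; D wins 13–6.
D vs H: H wins 14–5.
G vs H: 6 to 13, H.
H beats each of C, D, G — H is the Condorcet winner.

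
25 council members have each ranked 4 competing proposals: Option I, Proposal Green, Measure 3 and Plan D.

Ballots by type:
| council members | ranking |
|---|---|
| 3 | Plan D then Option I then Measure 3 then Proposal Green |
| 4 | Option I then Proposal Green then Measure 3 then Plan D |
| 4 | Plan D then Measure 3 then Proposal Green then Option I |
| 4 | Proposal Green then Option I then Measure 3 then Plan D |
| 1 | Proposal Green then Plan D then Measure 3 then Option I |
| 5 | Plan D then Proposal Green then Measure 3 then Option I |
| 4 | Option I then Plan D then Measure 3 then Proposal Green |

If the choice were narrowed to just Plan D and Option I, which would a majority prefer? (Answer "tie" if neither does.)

Ballots ranking Plan D above Option I: 3 + 4 + 1 + 5 = 13.
Ballots ranking Option I above Plan D: 25 − 13 = 12.
Plan D wins the head-to-head 13–12.

Plan D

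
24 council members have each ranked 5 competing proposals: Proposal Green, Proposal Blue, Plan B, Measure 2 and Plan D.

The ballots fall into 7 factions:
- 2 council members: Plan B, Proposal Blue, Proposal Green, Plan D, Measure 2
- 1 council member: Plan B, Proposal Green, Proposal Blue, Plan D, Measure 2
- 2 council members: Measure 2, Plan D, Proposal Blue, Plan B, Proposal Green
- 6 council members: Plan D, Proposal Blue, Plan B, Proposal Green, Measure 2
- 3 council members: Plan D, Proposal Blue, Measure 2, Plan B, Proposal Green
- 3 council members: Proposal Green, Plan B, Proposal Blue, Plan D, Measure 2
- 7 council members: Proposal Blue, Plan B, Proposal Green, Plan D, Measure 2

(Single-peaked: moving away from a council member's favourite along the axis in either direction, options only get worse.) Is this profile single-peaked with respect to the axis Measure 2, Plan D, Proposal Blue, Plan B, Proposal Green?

Axis positions: Measure 2=1, Plan D=2, Proposal Blue=3, Plan B=4, Proposal Green=5.
Faction 1 (peak Plan B at position 4): ranking walks positions 4-3-5-2-1, expanding outward from the peak — single-peaked.
Faction 2 (peak Plan B at position 4): ranking walks positions 4-5-3-2-1, expanding outward from the peak — single-peaked.
Faction 3 (peak Measure 2 at position 1): ranking walks positions 1-2-3-4-5, expanding outward from the peak — single-peaked.
Faction 4 (peak Plan D at position 2): ranking walks positions 2-3-4-5-1, expanding outward from the peak — single-peaked.
Faction 5 (peak Plan D at position 2): ranking walks positions 2-3-1-4-5, expanding outward from the peak — single-peaked.
Faction 6 (peak Proposal Green at position 5): ranking walks positions 5-4-3-2-1, expanding outward from the peak — single-peaked.
Faction 7 (peak Proposal Blue at position 3): ranking walks positions 3-4-5-2-1, expanding outward from the peak — single-peaked.
Every ranking is single-peaked on this axis.

yes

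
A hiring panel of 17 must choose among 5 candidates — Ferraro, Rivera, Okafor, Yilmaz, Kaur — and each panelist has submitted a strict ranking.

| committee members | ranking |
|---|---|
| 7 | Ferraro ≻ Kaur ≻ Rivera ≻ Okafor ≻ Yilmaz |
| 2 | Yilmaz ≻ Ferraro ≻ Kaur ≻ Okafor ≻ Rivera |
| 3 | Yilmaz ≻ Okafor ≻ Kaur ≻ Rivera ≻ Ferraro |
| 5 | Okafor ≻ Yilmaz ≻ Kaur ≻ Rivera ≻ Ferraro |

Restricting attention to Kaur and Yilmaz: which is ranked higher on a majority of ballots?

Ballots ranking Kaur above Yilmaz: 7.
Ballots ranking Yilmaz above Kaur: 17 − 7 = 10.
Yilmaz wins the head-to-head 10–7.

Yilmaz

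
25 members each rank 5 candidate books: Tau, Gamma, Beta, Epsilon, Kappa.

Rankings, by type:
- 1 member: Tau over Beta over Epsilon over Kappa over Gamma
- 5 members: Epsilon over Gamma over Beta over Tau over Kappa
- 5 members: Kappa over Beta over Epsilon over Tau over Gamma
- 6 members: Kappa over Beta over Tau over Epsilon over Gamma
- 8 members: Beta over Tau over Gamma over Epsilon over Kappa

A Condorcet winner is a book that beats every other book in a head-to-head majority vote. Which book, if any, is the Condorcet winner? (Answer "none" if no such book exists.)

Pairwise majorities:
Tau vs Gamma: Tau wins 20–5.
Tau–Beta: Beta 24–1.
Tau vs Epsilon: Tau wins 15–10.
Tau vs Kappa: Tau, 14–11.
Gamma–Beta: Beta 20–5.
Gamma vs Epsilon: Epsilon wins 17–8.
Gamma vs Kappa: Gamma wins 13–12.
Beta–Epsilon: Beta 20–5.
Beta vs Kappa: Beta wins 14–11.
Epsilon vs Kappa: Epsilon, 14–11.
Beta beats each of Tau, Gamma, Epsilon, Kappa — Beta is the Condorcet winner.

Beta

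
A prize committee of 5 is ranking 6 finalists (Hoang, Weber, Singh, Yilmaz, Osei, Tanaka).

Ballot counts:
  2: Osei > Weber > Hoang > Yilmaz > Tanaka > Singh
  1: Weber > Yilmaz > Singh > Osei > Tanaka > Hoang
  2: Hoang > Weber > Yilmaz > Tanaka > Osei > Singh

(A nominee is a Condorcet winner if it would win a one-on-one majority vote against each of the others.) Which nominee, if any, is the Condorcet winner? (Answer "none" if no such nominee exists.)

Weber

Check each pair by majority over 5 ballots:
Hoang–Weber: Weber 3–2.
Hoang vs Singh: Hoang is ranked higher on 2+2 = 4 ballots, Singh on 1. Hoang wins 4–1.
Hoang vs Yilmaz: Hoang wins 4–1.
Hoang vs Osei: Hoang is ranked higher on 2 ballots, Osei on 3. Osei wins 3–2.
Hoang vs Tanaka: Hoang preferred on 2+2 = 4 ballots; Hoang wins 4–1.
Weber–Singh: Weber 5–0.
Weber vs Yilmaz: Weber, 5–0.
Weber–Osei: Weber 3–2.
Weber vs Tanaka: Weber is ranked higher on 2+1+2 = 5 ballots, Tanaka on 0. Weber wins 5–0.
Singh vs Yilmaz: Yilmaz, 5–0.
Singh vs Osei: Osei wins 4–1.
Singh vs Tanaka: 1 for Singh, 4 for Tanaka — Tanaka by 4–1.
Yilmaz–Osei: Yilmaz 3–2.
Yilmaz vs Tanaka: 5 to 0, Yilmaz.
Osei vs Tanaka: Osei, 3–2.
Weber defeats every rival head-to-head and is the Condorcet winner.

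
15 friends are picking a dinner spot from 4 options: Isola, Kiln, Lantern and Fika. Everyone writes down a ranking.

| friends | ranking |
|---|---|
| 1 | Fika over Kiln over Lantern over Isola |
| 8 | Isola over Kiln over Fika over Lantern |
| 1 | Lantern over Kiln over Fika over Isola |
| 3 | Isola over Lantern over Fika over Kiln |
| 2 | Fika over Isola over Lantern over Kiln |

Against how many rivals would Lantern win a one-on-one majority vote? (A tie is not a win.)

0

Lantern against each rival (15 friends):
Lantern–Isola: Isola 13–2.
Lantern vs Kiln: Kiln, 9–6.
Lantern vs Fika: Fika, 11–4.
Lantern beats no one; loses to Isola, Kiln, Fika — 0 pairwise wins.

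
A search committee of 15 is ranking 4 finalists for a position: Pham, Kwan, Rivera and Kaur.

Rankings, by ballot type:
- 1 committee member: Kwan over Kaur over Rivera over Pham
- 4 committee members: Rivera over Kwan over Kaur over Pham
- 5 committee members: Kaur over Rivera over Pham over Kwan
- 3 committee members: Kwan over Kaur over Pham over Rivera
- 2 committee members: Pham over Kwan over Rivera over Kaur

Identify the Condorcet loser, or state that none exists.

Pham

Head-to-head results (15 committee members):
Pham–Kwan: Kwan 8–7.
Pham vs Rivera: Rivera wins 10–5.
Pham vs Kaur: Pham is ranked higher on 2 ballots, Kaur on 13. Kaur wins 13–2.
Kwan vs Rivera: Rivera, 9–6.
Kwan vs Kaur: Kwan preferred on 1+4+3+2 = 10 ballots; Kwan wins 10–5.
Rivera vs Kaur: Rivera is ranked higher on 4+2 = 6 ballots, Kaur on 9. Kaur wins 9–6.
Only Pham has no wins; Pham is the Condorcet loser.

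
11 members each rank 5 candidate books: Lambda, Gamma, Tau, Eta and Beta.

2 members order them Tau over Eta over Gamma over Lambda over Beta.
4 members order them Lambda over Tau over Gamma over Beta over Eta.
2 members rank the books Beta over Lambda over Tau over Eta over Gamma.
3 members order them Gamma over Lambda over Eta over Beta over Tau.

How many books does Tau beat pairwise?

3

Tau against each rival (11 members):
Tau vs Lambda: Tau is ranked higher on 2 ballots, Lambda on 9. Lambda wins 9–2.
Tau vs Gamma: Tau is ranked higher on 2+4+2 = 8 ballots, Gamma on 3. Tau wins 8–3.
Tau vs Eta: Tau is ranked higher on 2+4+2 = 8 ballots, Eta on 3. Tau wins 8–3.
Tau vs Beta: 6 to 5, Tau.
Tau beats Gamma, Eta, Beta; loses to Lambda — 3 pairwise wins.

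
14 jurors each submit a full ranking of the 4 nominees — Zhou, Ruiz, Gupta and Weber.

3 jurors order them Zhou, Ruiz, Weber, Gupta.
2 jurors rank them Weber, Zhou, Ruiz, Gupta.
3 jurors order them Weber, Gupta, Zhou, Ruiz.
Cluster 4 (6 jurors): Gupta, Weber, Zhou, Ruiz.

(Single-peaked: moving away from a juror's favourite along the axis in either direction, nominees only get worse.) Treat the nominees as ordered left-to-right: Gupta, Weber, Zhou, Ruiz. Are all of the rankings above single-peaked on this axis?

yes

Axis positions: Gupta=1, Weber=2, Zhou=3, Ruiz=4.
Cluster 1 (peak Zhou at position 3): ranking walks positions 3-4-2-1, expanding outward from the peak — single-peaked.
Cluster 2 (peak Weber at position 2): ranking walks positions 2-3-4-1, expanding outward from the peak — single-peaked.
Cluster 3 (peak Weber at position 2): ranking walks positions 2-1-3-4, expanding outward from the peak — single-peaked.
Cluster 4 (peak Gupta at position 1): ranking walks positions 1-2-3-4, expanding outward from the peak — single-peaked.
Every ranking is single-peaked on this axis.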